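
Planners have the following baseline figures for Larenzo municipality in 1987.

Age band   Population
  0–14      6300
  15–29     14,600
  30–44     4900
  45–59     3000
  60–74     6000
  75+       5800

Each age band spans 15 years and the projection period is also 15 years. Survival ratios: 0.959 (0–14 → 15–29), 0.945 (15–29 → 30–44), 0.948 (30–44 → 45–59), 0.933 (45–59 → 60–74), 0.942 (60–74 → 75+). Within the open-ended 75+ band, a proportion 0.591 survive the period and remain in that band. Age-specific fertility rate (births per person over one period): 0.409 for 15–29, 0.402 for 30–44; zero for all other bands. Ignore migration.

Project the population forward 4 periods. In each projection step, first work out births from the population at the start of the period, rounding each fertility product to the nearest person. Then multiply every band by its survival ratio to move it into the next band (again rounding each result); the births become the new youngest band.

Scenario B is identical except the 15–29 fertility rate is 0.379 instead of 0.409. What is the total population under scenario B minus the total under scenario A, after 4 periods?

After projecting period 1:
Births: 14600 × 0.409 = 5971, 4900 × 0.402 = 1970 → total 7941
15–29: 6300 × 0.959 = 6042
30–44: 14600 × 0.945 = 13797
45–59: 4900 × 0.948 = 4645
60–74: 3000 × 0.933 = 2799
75+: 6000 × 0.942 + 5800 × 0.591 = 5652 + 3428 = 9080
Population now: 0–14=7941, 15–29=6042, 30–44=13797, 45–59=4645, 60–74=2799, 75+=9080
After projecting period 2:
Births: 6042 × 0.409 = 2471, 13797 × 0.402 = 5546 → total 8017
15–29: 7941 × 0.959 = 7615
30–44: 6042 × 0.945 = 5710
45–59: 13797 × 0.948 = 13080
60–74: 4645 × 0.933 = 4334
75+: 2799 × 0.942 + 9080 × 0.591 = 2637 + 5366 = 8003
Population now: 0–14=8017, 15–29=7615, 30–44=5710, 45–59=13080, 60–74=4334, 75+=8003
After projecting period 3:
Births: 7615 × 0.409 = 3115, 5710 × 0.402 = 2295 → total 5410
15–29: 8017 × 0.959 = 7688
30–44: 7615 × 0.945 = 7196
45–59: 5710 × 0.948 = 5413
60–74: 13080 × 0.933 = 12204
75+: 4334 × 0.942 + 8003 × 0.591 = 4083 + 4730 = 8813
Population now: 0–14=5410, 15–29=7688, 30–44=7196, 45–59=5413, 60–74=12204, 75+=8813
After projecting period 4:
Births: 7688 × 0.409 = 3144, 7196 × 0.402 = 2893 → total 6037
15–29: 5410 × 0.959 = 5188
30–44: 7688 × 0.945 = 7265
45–59: 7196 × 0.948 = 6822
60–74: 5413 × 0.933 = 5050
75+: 12204 × 0.942 + 8813 × 0.591 = 11496 + 5208 = 16704
Population now: 0–14=6037, 15–29=5188, 30–44=7265, 45–59=6822, 60–74=5050, 75+=16704
Scenario A total after 4 periods: 47066
Scenario B projection —
After projecting period 1:
Births: 14600 × 0.379 = 5533, 4900 × 0.402 = 1970 → total 7503
15–29: 6300 × 0.959 = 6042
30–44: 14600 × 0.945 = 13797
45–59: 4900 × 0.948 = 4645
60–74: 3000 × 0.933 = 2799
75+: 6000 × 0.942 + 5800 × 0.591 = 5652 + 3428 = 9080
Population now: 0–14=7503, 15–29=6042, 30–44=13797, 45–59=4645, 60–74=2799, 75+=9080
After projecting period 2:
Births: 6042 × 0.379 = 2290, 13797 × 0.402 = 5546 → total 7836
15–29: 7503 × 0.959 = 7195
30–44: 6042 × 0.945 = 5710
45–59: 13797 × 0.948 = 13080
60–74: 4645 × 0.933 = 4334
75+: 2799 × 0.942 + 9080 × 0.591 = 2637 + 5366 = 8003
Population now: 0–14=7836, 15–29=7195, 30–44=5710, 45–59=13080, 60–74=4334, 75+=8003
After projecting period 3:
Births: 7195 × 0.379 = 2727, 5710 × 0.402 = 2295 → total 5022
15–29: 7836 × 0.959 = 7515
30–44: 7195 × 0.945 = 6799
45–59: 5710 × 0.948 = 5413
60–74: 13080 × 0.933 = 12204
75+: 4334 × 0.942 + 8003 × 0.591 = 4083 + 4730 = 8813
Population now: 0–14=5022, 15–29=7515, 30–44=6799, 45–59=5413, 60–74=12204, 75+=8813
After projecting period 4:
Births: 7515 × 0.379 = 2848, 6799 × 0.402 = 2733 → total 5581
15–29: 5022 × 0.959 = 4816
30–44: 7515 × 0.945 = 7102
45–59: 6799 × 0.948 = 6445
60–74: 5413 × 0.933 = 5050
75+: 12204 × 0.942 + 8813 × 0.591 = 11496 + 5208 = 16704
Population now: 0–14=5581, 15–29=4816, 30–44=7102, 45–59=6445, 60–74=5050, 75+=16704
Scenario B total after 4 periods: 45698
Difference B − A = 45698 − 47066 = -1368

-1368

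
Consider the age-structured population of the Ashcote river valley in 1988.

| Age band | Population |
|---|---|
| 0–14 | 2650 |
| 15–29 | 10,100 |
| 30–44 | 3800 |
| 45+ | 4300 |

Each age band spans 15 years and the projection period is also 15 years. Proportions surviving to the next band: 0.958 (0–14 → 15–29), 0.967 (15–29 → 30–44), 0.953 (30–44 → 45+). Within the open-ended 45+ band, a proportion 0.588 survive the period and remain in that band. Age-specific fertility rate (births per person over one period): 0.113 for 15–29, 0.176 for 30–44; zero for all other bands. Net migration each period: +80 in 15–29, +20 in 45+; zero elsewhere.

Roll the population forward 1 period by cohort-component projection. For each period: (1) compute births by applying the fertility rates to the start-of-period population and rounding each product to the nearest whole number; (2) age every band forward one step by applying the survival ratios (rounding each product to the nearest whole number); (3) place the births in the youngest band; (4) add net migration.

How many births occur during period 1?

1810

[period 1]
Births: 10100 × 0.113 = 1141, 3800 × 0.176 = 669 → total 1810
15–29: 2650 × 0.958 = 2539
30–44: 10100 × 0.967 = 9767
45+: 3800 × 0.953 + 4300 × 0.588 = 3621 + 2528 = 6149
Net migration: 15–29 + 80 → 2619; 45+ + 20 → 6169
→ [1810, 2619, 9767, 6169]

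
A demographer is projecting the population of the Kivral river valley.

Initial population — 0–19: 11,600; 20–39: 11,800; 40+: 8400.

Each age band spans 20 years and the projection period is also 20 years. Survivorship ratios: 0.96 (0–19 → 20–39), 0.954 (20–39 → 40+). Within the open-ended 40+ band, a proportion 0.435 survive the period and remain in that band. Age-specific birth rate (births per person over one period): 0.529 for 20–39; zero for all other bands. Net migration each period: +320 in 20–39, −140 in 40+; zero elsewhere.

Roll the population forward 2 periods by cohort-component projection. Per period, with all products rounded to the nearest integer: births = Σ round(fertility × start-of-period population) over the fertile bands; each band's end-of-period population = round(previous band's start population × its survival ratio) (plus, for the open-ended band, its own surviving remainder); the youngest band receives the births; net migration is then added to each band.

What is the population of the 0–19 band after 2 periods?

6060

— Period 1 —
Births: 11800 * 0.529 = 6242
20–39: 11600 * 0.96 = 11136
40+: 11800 * 0.954 + 8400 * 0.435 = 11257 + 3654 = 14911
Net migration: 20–39 + 320 → 11456; 40+ − 140 → 14771
→ [6242, 11456, 14771]
— Period 2 —
Births: 11456 * 0.529 = 6060
20–39: 6242 * 0.96 = 5992
40+: 11456 * 0.954 + 14771 * 0.435 = 10929 + 6425 = 17354
Net migration: 20–39 + 320 → 6312; 40+ − 140 → 17214
→ [6060, 6312, 17214]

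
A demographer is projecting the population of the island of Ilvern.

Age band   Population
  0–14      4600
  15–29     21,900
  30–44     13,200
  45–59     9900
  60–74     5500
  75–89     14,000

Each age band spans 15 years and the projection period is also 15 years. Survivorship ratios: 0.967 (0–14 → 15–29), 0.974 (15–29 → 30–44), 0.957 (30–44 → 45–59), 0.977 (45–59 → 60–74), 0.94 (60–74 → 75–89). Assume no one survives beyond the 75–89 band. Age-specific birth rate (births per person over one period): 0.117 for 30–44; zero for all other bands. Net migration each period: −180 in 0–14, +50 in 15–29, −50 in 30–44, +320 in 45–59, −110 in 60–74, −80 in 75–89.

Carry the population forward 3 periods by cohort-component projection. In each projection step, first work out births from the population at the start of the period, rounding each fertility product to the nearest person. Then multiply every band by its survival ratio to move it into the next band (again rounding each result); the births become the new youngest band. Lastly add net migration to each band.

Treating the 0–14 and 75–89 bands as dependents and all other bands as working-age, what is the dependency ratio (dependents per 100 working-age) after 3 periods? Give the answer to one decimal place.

Period 1:
Births: 13200 × 0.117 = 1544
15–29: 4600 × 0.967 = 4448
30–44: 21900 × 0.974 = 21331
45–59: 13200 × 0.957 = 12632
60–74: 9900 × 0.977 = 9672
75–89: 5500 × 0.94 = 5170
Net migration: 0–14 − 180 → 1364; 15–29 + 50 → 4498; 30–44 − 50 → 21281; 45–59 + 320 → 12952; 60–74 − 110 → 9562; 75–89 − 80 → 5090
Giving 1364 / 4498 / 21281 / 12952 / 9562 / 5090.
Period 2:
Births: 21281 × 0.117 = 2490
15–29: 1364 × 0.967 = 1319
30–44: 4498 × 0.974 = 4381
45–59: 21281 × 0.957 = 20366
60–74: 12952 × 0.977 = 12654
75–89: 9562 × 0.94 = 8988
Net migration: 0–14 − 180 → 2310; 15–29 + 50 → 1369; 30–44 − 50 → 4331; 45–59 + 320 → 20686; 60–74 − 110 → 12544; 75–89 − 80 → 8908
Giving 2310 / 1369 / 4331 / 20686 / 12544 / 8908.
Period 3:
Births: 4331 × 0.117 = 507
15–29: 2310 × 0.967 = 2234
30–44: 1369 × 0.974 = 1333
45–59: 4331 × 0.957 = 4145
60–74: 20686 × 0.977 = 20210
75–89: 12544 × 0.94 = 11791
Net migration: 0–14 − 180 → 327; 15–29 + 50 → 2284; 30–44 − 50 → 1283; 45–59 + 320 → 4465; 60–74 − 110 → 20100; 75–89 − 80 → 11711
Giving 327 / 2284 / 1283 / 4465 / 20100 / 11711.
Dependents (band 0–14 + band 75–89) = 327 + 11711 = 12038; working-age = 28132; ratio = 12038/28132 × 100 = 42.8

42.8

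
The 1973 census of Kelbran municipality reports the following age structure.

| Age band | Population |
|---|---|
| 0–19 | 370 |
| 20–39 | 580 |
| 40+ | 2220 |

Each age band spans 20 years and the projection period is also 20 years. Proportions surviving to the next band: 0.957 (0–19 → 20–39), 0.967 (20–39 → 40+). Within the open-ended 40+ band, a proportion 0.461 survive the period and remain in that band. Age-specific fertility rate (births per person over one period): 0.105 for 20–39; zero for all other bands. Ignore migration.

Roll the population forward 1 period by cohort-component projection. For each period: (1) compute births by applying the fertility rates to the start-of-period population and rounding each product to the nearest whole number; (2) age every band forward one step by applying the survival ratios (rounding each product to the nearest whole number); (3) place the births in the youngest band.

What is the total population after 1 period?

1999

After projecting period 1:
Births: 580 * 0.105 = 61
20–39: 370 * 0.957 = 354
40+: 580 * 0.967 + 2220 * 0.461 = 561 + 1023 = 1584
Population now: 0–19=61, 20–39=354, 40+=1584
Total after period 1: 61 + 354 + 1584 = 1999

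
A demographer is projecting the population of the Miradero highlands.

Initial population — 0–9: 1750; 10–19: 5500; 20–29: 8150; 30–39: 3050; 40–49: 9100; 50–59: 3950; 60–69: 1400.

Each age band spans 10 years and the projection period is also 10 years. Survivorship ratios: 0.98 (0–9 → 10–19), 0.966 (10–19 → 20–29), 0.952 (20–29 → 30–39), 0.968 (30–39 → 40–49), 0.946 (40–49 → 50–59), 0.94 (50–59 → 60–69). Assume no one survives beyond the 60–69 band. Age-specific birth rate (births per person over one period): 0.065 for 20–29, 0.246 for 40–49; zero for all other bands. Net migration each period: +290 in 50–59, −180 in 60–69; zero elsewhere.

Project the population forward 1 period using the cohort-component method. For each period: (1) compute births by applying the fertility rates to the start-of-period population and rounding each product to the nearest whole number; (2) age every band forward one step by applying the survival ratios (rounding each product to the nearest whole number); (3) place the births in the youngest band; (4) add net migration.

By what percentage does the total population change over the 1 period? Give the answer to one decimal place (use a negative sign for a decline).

0.1

Let group 1 be 0–9 through group 7 = 60–69.
Period 1.
Births: 8150 * 0.065 = 530 ; 9100 * 0.246 = 2239 — total 2769
Group 2: 1750 * 0.98 = 1715
Group 3: 5500 * 0.966 = 5313
Group 4: 8150 * 0.952 = 7759
Group 5: 3050 * 0.968 = 2952
Group 6: 9100 * 0.946 = 8609
Group 7: 3950 * 0.94 = 3713
Net migration: Group 6 + 290 → 8899; Group 7 − 180 → 3533
→ [2769, 1715, 5313, 7759, 2952, 8899, 3533]
Total: 32900 → 32940; change = 40; percentage change = 0.1%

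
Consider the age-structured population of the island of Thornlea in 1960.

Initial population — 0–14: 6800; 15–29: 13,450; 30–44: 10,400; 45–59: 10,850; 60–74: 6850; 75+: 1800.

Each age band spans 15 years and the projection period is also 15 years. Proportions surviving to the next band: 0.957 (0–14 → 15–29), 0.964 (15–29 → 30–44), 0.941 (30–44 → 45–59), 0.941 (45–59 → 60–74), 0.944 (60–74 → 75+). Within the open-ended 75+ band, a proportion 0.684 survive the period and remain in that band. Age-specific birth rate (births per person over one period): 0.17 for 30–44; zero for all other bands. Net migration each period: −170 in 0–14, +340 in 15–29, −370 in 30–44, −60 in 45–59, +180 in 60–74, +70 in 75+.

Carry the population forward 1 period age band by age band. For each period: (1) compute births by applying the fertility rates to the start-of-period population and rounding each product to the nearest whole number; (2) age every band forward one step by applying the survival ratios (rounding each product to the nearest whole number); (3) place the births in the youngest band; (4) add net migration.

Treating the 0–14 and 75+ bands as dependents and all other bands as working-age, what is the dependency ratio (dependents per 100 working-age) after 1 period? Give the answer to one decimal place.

23.7

Let band 1 be 0–14 through band 6 = 75+.
— Period 1 —
Births: 10400 × 0.17 = 1768
Band 2: 6800 × 0.957 = 6508
Band 3: 13450 × 0.964 = 12966
Band 4: 10400 × 0.941 = 9786
Band 5: 10850 × 0.941 = 10210
Band 6: 6850 × 0.944 + 1800 × 0.684 = 6466 + 1231 = 7697
Net migration: Band 1 − 170 → 1598; Band 2 + 340 → 6848; Band 3 − 370 → 12596; Band 4 − 60 → 9726; Band 5 + 180 → 10390; Band 6 + 70 → 7767
Population now: 0–14=1598, 15–29=6848, 30–44=12596, 45–59=9726, 60–74=10390, 75+=7767
Dependents (band 0–14 + band 75+) = 1598 + 7767 = 9365; working-age = 39560; ratio = 9365/39560 × 100 = 23.7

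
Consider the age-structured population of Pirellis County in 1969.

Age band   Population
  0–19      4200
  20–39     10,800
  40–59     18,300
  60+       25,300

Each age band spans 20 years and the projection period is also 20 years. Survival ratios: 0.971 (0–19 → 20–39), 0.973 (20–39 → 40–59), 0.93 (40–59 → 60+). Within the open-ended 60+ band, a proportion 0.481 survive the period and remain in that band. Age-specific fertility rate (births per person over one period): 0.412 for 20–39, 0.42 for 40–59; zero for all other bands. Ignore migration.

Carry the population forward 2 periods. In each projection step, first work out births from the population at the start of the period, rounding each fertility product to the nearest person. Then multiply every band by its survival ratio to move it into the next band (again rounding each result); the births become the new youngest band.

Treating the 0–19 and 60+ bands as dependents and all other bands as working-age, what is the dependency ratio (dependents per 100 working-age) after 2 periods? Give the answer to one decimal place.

— Period 1 —
Births: 10800 * 0.412 = 4450 ; 18300 * 0.42 = 7686 → total 12136
20–39: 4200 * 0.971 = 4078
40–59: 10800 * 0.973 = 10508
60+: 18300 * 0.93 + 25300 * 0.481 = 17019 + 12169 = 29188
Giving 12136 / 4078 / 10508 / 29188.
— Period 2 —
Births: 4078 * 0.412 = 1680 ; 10508 * 0.42 = 4413 → total 6093
20–39: 12136 * 0.971 = 11784
40–59: 4078 * 0.973 = 3968
60+: 10508 * 0.93 + 29188 * 0.481 = 9772 + 14039 = 23811
Giving 6093 / 11784 / 3968 / 23811.
Dependents (band 0–19 + band 60+) = 6093 + 23811 = 29904; working-age = 15752; ratio = 29904/15752 × 100 = 189.8

189.8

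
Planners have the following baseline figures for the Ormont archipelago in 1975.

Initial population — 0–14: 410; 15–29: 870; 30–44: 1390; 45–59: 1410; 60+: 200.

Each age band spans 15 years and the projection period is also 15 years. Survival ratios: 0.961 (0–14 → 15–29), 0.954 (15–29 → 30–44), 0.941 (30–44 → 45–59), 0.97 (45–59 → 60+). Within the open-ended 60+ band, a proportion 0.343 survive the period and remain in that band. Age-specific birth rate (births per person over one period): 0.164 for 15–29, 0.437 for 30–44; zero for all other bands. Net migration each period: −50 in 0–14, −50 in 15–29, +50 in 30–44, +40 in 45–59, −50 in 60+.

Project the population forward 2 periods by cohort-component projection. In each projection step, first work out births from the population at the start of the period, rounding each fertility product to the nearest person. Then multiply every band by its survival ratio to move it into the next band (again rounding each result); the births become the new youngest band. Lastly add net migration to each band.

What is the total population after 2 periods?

3994

After projecting period 1:
Births: 870 × 0.164 = 143 ; 1390 × 0.437 = 607 ⇒ total 750
15–29: 410 × 0.961 = 394
30–44: 870 × 0.954 = 830
45–59: 1390 × 0.941 = 1308
60+: 1410 × 0.97 + 200 × 0.343 = 1368 + 69 = 1437
Net migration: 0–14 − 50 → 700; 15–29 − 50 → 344; 30–44 + 50 → 880; 45–59 + 40 → 1348; 60+ − 50 → 1387
Population now: 0–14=700, 15–29=344, 30–44=880, 45–59=1348, 60+=1387
After projecting period 2:
Births: 344 × 0.164 = 56 ; 880 × 0.437 = 385 ⇒ total 441
15–29: 700 × 0.961 = 673
30–44: 344 × 0.954 = 328
45–59: 880 × 0.941 = 828
60+: 1348 × 0.97 + 1387 × 0.343 = 1308 + 476 = 1784
Net migration: 0–14 − 50 → 391; 15–29 − 50 → 623; 30–44 + 50 → 378; 45–59 + 40 → 868; 60+ − 50 → 1734
Population now: 0–14=391, 15–29=623, 30–44=378, 45–59=868, 60+=1734
Total after period 2: 391 + 623 + 378 + 868 + 1734 = 3994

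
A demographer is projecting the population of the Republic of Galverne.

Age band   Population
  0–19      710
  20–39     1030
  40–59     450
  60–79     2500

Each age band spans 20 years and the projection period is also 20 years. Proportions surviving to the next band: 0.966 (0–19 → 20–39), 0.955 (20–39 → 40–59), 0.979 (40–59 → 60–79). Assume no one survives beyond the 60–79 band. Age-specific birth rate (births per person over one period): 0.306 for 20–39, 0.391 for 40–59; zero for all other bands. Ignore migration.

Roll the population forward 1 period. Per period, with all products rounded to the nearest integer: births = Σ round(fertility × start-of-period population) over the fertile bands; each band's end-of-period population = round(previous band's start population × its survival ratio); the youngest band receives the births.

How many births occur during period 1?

491

Numbering the bands 1..4 from youngest to oldest:
— Period 1 —
Births: 1030 × 0.306 = 315  |  450 × 0.391 = 176 → 491
Band 2: 710 × 0.966 = 686
Band 3: 1030 × 0.955 = 984
Band 4: 450 × 0.979 = 441
Giving 491 / 686 / 984 / 441.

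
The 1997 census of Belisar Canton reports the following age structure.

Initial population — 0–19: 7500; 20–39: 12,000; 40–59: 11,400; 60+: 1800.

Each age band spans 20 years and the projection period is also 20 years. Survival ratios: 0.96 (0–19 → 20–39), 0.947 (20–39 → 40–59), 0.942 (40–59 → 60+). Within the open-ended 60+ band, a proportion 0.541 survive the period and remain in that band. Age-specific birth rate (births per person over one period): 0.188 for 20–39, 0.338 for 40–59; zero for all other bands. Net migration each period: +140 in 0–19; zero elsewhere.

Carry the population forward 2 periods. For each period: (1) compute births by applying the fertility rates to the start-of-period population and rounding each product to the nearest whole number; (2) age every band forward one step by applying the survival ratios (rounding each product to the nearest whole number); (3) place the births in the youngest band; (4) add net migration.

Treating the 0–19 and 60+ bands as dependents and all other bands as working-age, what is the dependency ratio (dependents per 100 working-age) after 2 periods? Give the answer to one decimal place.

174.6

Period 1.
Births: 12000 * 0.188 = 2256, 11400 * 0.338 = 3853 — total 6109
20–39: 7500 * 0.96 = 7200
40–59: 12000 * 0.947 = 11364
60+: 11400 * 0.942 + 1800 * 0.541 = 10739 + 974 = 11713
Net migration: 0–19 + 140 → 6249
End of period: [6249, 7200, 11364, 11713]
Period 2.
Births: 7200 * 0.188 = 1354, 11364 * 0.338 = 3841 — total 5195
20–39: 6249 * 0.96 = 5999
40–59: 7200 * 0.947 = 6818
60+: 11364 * 0.942 + 11713 * 0.541 = 10705 + 6337 = 17042
Net migration: 0–19 + 140 → 5335
End of period: [5335, 5999, 6818, 17042]
Dependents (band 0–19 + band 60+) = 5335 + 17042 = 22377; working-age = 12817; ratio = 22377/12817 × 100 = 174.6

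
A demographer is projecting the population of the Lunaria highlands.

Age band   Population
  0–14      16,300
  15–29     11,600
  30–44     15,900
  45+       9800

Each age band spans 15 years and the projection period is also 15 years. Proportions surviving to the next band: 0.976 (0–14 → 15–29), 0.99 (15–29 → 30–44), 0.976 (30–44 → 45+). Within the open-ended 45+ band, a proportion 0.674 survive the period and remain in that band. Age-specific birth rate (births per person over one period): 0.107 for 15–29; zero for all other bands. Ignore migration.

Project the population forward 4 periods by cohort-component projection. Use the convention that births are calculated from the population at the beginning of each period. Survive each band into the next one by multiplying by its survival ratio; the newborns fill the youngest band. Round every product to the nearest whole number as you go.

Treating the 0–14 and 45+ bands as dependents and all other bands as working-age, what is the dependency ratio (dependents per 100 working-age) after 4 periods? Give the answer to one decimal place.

1331.1

Period 1.
Births: 11600 × 0.107 = 1241
15–29: 16300 × 0.976 = 15909
30–44: 11600 × 0.99 = 11484
45+: 15900 × 0.976 + 9800 × 0.674 = 15518 + 6605 = 22123
Giving 1241 / 15909 / 11484 / 22123.
Period 2.
Births: 15909 × 0.107 = 1702
15–29: 1241 × 0.976 = 1211
30–44: 15909 × 0.99 = 15750
45+: 11484 × 0.976 + 22123 × 0.674 = 11208 + 14911 = 26119
Giving 1702 / 1211 / 15750 / 26119.
Period 3.
Births: 1211 × 0.107 = 130
15–29: 1702 × 0.976 = 1661
30–44: 1211 × 0.99 = 1199
45+: 15750 × 0.976 + 26119 × 0.674 = 15372 + 17604 = 32976
Giving 130 / 1661 / 1199 / 32976.
Period 4.
Births: 1661 × 0.107 = 178
15–29: 130 × 0.976 = 127
30–44: 1661 × 0.99 = 1644
45+: 1199 × 0.976 + 32976 × 0.674 = 1170 + 22226 = 23396
Giving 178 / 127 / 1644 / 23396.
Dependents (band 0–14 + band 45+) = 178 + 23396 = 23574; working-age = 1771; ratio = 23574/1771 × 100 = 1331.1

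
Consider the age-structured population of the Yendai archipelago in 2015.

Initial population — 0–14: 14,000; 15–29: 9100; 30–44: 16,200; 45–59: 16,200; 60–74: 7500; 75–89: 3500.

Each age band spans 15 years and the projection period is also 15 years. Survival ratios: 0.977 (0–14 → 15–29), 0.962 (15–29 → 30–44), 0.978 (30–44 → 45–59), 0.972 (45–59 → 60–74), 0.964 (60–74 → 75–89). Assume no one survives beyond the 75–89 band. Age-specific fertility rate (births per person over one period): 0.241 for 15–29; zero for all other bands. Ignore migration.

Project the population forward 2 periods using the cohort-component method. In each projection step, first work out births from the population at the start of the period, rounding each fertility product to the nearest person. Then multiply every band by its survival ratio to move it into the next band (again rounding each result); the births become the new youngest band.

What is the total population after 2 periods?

— Period 1 —
Births: 9100 × 0.241 = 2193
15–29: 14000 × 0.977 = 13678
30–44: 9100 × 0.962 = 8754
45–59: 16200 × 0.978 = 15844
60–74: 16200 × 0.972 = 15746
75–89: 7500 × 0.964 = 7230
Population now: 0–14=2193, 15–29=13678, 30–44=8754, 45–59=15844, 60–74=15746, 75–89=7230
— Period 2 —
Births: 13678 × 0.241 = 3296
15–29: 2193 × 0.977 = 2143
30–44: 13678 × 0.962 = 13158
45–59: 8754 × 0.978 = 8561
60–74: 15844 × 0.972 = 15400
75–89: 15746 × 0.964 = 15179
Population now: 0–14=3296, 15–29=2143, 30–44=13158, 45–59=8561, 60–74=15400, 75–89=15179
Total after period 2: 3296 + 2143 + 13158 + 8561 + 15400 + 15179 = 57737

57737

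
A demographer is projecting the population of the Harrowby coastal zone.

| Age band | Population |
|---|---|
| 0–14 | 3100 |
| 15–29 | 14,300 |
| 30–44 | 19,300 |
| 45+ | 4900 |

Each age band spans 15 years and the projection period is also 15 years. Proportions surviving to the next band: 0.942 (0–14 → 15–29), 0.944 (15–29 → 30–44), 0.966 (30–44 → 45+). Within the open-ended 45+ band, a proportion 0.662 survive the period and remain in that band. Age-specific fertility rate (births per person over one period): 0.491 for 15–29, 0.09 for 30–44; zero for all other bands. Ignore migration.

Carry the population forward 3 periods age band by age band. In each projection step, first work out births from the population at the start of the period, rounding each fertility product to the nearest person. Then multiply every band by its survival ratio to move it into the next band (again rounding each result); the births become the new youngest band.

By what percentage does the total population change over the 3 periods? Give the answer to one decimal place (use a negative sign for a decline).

Period 1:
Births: 14300 × 0.491 = 7021  |  19300 × 0.09 = 1737 — total 8758
15–29: 3100 × 0.942 = 2920
30–44: 14300 × 0.944 = 13499
45+: 19300 × 0.966 + 4900 × 0.662 = 18644 + 3244 = 21888
Population now: 0–14=8758, 15–29=2920, 30–44=13499, 45+=21888
Period 2:
Births: 2920 × 0.491 = 1434  |  13499 × 0.09 = 1215 — total 2649
15–29: 8758 × 0.942 = 8250
30–44: 2920 × 0.944 = 2756
45+: 13499 × 0.966 + 21888 × 0.662 = 13040 + 14490 = 27530
Population now: 0–14=2649, 15–29=8250, 30–44=2756, 45+=27530
Period 3:
Births: 8250 × 0.491 = 4051  |  2756 × 0.09 = 248 — total 4299
15–29: 2649 × 0.942 = 2495
30–44: 8250 × 0.944 = 7788
45+: 2756 × 0.966 + 27530 × 0.662 = 2662 + 18225 = 20887
Population now: 0–14=4299, 15–29=2495, 30–44=7788, 45+=20887
Total: 41600 → 35469; change = -6131; percentage change = -14.7%

-14.7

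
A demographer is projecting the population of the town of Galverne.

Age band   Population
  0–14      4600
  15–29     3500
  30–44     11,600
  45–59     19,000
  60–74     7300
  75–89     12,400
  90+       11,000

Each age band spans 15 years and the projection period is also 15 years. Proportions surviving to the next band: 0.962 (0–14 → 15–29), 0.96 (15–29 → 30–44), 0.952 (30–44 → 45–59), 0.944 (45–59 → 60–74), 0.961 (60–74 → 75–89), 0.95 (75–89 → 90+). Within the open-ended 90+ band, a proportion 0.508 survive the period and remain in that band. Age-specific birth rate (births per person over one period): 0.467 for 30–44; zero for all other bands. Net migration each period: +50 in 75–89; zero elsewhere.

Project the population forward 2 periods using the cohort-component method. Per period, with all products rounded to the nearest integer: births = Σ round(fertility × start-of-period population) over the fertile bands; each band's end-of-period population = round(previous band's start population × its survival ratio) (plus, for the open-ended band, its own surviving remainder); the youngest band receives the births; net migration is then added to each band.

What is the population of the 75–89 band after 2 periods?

17286

Let band 1 be 0–14 through band 7 = 90+.
— Period 1 —
Births: 11600 * 0.467 = 5417
Band 2: 4600 * 0.962 = 4425
Band 3: 3500 * 0.96 = 3360
Band 4: 11600 * 0.952 = 11043
Band 5: 19000 * 0.944 = 17936
Band 6: 7300 * 0.961 = 7015
Band 7: 12400 * 0.95 + 11000 * 0.508 = 11780 + 5588 = 17368
Net migration: Band 6 + 50 → 7065
End of period: [5417, 4425, 3360, 11043, 17936, 7065, 17368]
— Period 2 —
Births: 3360 * 0.467 = 1569
Band 2: 5417 * 0.962 = 5211
Band 3: 4425 * 0.96 = 4248
Band 4: 3360 * 0.952 = 3199
Band 5: 11043 * 0.944 = 10425
Band 6: 17936 * 0.961 = 17236
Band 7: 7065 * 0.95 + 17368 * 0.508 = 6712 + 8823 = 15535
Net migration: Band 6 + 50 → 17286
End of period: [1569, 5211, 4248, 3199, 10425, 17286, 15535]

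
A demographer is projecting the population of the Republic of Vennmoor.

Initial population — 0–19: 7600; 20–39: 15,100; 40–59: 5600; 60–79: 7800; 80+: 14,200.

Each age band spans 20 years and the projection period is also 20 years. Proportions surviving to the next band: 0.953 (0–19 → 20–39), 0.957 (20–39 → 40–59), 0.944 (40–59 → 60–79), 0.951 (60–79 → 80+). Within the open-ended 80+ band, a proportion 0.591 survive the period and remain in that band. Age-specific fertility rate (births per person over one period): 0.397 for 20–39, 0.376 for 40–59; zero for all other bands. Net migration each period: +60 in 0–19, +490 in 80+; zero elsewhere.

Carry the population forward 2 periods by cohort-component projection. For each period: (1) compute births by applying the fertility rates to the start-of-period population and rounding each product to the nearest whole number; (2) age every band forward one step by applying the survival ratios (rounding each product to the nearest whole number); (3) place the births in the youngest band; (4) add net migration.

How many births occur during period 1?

8101

After projecting period 1:
Births: 15100 × 0.397 = 5995, 5600 × 0.376 = 2106 → total 8101
20–39: 7600 × 0.953 = 7243
40–59: 15100 × 0.957 = 14451
60–79: 5600 × 0.944 = 5286
80+: 7800 × 0.951 + 14200 × 0.591 = 7418 + 8392 = 15810
Net migration: 0–19 + 60 → 8161; 80+ + 490 → 16300
Population now: 0–19=8161, 20–39=7243, 40–59=14451, 60–79=5286, 80+=16300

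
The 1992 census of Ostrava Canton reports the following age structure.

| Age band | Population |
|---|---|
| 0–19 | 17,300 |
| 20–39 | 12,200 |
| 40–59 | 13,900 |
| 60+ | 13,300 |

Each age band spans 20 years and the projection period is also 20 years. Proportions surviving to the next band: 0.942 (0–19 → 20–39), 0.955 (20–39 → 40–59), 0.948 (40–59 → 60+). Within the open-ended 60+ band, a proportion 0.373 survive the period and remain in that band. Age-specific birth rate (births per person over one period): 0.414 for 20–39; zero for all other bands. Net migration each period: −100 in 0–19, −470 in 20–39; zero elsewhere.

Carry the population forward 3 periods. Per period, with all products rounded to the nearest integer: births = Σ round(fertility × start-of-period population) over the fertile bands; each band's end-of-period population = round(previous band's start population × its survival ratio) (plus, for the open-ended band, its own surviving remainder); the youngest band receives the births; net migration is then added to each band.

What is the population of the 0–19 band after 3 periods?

1636

Call the groups 1 to 4, youngest first.
Period 1:
Births: 12200 * 0.414 = 5051
Group 2: 17300 * 0.942 = 16297
Group 3: 12200 * 0.955 = 11651
Group 4: 13900 * 0.948 + 13300 * 0.373 = 13177 + 4961 = 18138
Net migration: Group 1 − 100 → 4951; Group 2 − 470 → 15827
→ [4951, 15827, 11651, 18138]
Period 2:
Births: 15827 * 0.414 = 6552
Group 2: 4951 * 0.942 = 4664
Group 3: 15827 * 0.955 = 15115
Group 4: 11651 * 0.948 + 18138 * 0.373 = 11045 + 6765 = 17810
Net migration: Group 1 − 100 → 6452; Group 2 − 470 → 4194
→ [6452, 4194, 15115, 17810]
Period 3:
Births: 4194 * 0.414 = 1736
Group 2: 6452 * 0.942 = 6078
Group 3: 4194 * 0.955 = 4005
Group 4: 15115 * 0.948 + 17810 * 0.373 = 14329 + 6643 = 20972
Net migration: Group 1 − 100 → 1636; Group 2 − 470 → 5608
→ [1636, 5608, 4005, 20972]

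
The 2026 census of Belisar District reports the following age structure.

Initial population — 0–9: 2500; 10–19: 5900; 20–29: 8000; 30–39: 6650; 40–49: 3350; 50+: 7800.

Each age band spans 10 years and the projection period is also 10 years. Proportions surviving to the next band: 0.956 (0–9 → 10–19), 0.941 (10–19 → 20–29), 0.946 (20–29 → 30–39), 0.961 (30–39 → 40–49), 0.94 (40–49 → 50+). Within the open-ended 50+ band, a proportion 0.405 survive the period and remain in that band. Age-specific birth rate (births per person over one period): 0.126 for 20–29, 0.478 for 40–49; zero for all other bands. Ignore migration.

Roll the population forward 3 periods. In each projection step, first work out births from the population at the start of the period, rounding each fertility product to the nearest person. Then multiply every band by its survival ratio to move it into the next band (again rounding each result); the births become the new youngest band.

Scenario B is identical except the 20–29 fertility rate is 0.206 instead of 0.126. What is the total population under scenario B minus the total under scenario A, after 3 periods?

Period 1.
Births: 8000 × 0.126 = 1008 ; 3350 × 0.478 = 1601 — total 2609
10–19: 2500 × 0.956 = 2390
20–29: 5900 × 0.941 = 5552
30–39: 8000 × 0.946 = 7568
40–49: 6650 × 0.961 = 6391
50+: 3350 × 0.94 + 7800 × 0.405 = 3149 + 3159 = 6308
Population now: 0–9=2609, 10–19=2390, 20–29=5552, 30–39=7568, 40–49=6391, 50+=6308
Period 2.
Births: 5552 × 0.126 = 700 ; 6391 × 0.478 = 3055 — total 3755
10–19: 2609 × 0.956 = 2494
20–29: 2390 × 0.941 = 2249
30–39: 5552 × 0.946 = 5252
40–49: 7568 × 0.961 = 7273
50+: 6391 × 0.94 + 6308 × 0.405 = 6008 + 2555 = 8563
Population now: 0–9=3755, 10–19=2494, 20–29=2249, 30–39=5252, 40–49=7273, 50+=8563
Period 3.
Births: 2249 × 0.126 = 283 ; 7273 × 0.478 = 3476 — total 3759
10–19: 3755 × 0.956 = 3590
20–29: 2494 × 0.941 = 2347
30–39: 2249 × 0.946 = 2128
40–49: 5252 × 0.961 = 5047
50+: 7273 × 0.94 + 8563 × 0.405 = 6837 + 3468 = 10305
Population now: 0–9=3759, 10–19=3590, 20–29=2347, 30–39=2128, 40–49=5047, 50+=10305
Scenario A total after 3 periods: 27176
Scenario B projection —
Period 1.
Births: 8000 × 0.206 = 1648 ; 3350 × 0.478 = 1601 — total 3249
10–19: 2500 × 0.956 = 2390
20–29: 5900 × 0.941 = 5552
30–39: 8000 × 0.946 = 7568
40–49: 6650 × 0.961 = 6391
50+: 3350 × 0.94 + 7800 × 0.405 = 3149 + 3159 = 6308
Population now: 0–9=3249, 10–19=2390, 20–29=5552, 30–39=7568, 40–49=6391, 50+=6308
Period 2.
Births: 5552 × 0.206 = 1144 ; 6391 × 0.478 = 3055 — total 4199
10–19: 3249 × 0.956 = 3106
20–29: 2390 × 0.941 = 2249
30–39: 5552 × 0.946 = 5252
40–49: 7568 × 0.961 = 7273
50+: 6391 × 0.94 + 6308 × 0.405 = 6008 + 2555 = 8563
Population now: 0–9=4199, 10–19=3106, 20–29=2249, 30–39=5252, 40–49=7273, 50+=8563
Period 3.
Births: 2249 × 0.206 = 463 ; 7273 × 0.478 = 3476 — total 3939
10–19: 4199 × 0.956 = 4014
20–29: 3106 × 0.941 = 2923
30–39: 2249 × 0.946 = 2128
40–49: 5252 × 0.961 = 5047
50+: 7273 × 0.94 + 8563 × 0.405 = 6837 + 3468 = 10305
Population now: 0–9=3939, 10–19=4014, 20–29=2923, 30–39=2128, 40–49=5047, 50+=10305
Scenario B total after 3 periods: 28356
Difference B − A = 28356 − 27176 = 1180

1180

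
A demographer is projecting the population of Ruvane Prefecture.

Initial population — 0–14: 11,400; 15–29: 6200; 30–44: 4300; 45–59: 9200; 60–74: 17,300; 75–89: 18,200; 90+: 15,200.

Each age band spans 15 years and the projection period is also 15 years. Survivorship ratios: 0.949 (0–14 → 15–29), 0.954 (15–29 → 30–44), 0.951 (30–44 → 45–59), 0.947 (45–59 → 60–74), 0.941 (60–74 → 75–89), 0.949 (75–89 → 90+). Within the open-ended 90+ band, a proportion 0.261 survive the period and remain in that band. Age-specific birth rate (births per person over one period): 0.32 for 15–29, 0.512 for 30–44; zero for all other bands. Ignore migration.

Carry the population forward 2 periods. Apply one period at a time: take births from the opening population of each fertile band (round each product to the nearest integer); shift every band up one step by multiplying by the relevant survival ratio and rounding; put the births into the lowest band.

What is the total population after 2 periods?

59471

After projecting period 1:
Births: 6200 * 0.32 = 1984 ; 4300 * 0.512 = 2202 ⇒ total 4186
15–29: 11400 * 0.949 = 10819
30–44: 6200 * 0.954 = 5915
45–59: 4300 * 0.951 = 4089
60–74: 9200 * 0.947 = 8712
75–89: 17300 * 0.941 = 16279
90+: 18200 * 0.949 + 15200 * 0.261 = 17272 + 3967 = 21239
→ [4186, 10819, 5915, 4089, 8712, 16279, 21239]
After projecting period 2:
Births: 10819 * 0.32 = 3462 ; 5915 * 0.512 = 3028 ⇒ total 6490
15–29: 4186 * 0.949 = 3973
30–44: 10819 * 0.954 = 10321
45–59: 5915 * 0.951 = 5625
60–74: 4089 * 0.947 = 3872
75–89: 8712 * 0.941 = 8198
90+: 16279 * 0.949 + 21239 * 0.261 = 15449 + 5543 = 20992
→ [6490, 3973, 10321, 5625, 3872, 8198, 20992]
Total after period 2: 6490 + 3973 + 10321 + 5625 + 3872 + 8198 + 20992 = 59471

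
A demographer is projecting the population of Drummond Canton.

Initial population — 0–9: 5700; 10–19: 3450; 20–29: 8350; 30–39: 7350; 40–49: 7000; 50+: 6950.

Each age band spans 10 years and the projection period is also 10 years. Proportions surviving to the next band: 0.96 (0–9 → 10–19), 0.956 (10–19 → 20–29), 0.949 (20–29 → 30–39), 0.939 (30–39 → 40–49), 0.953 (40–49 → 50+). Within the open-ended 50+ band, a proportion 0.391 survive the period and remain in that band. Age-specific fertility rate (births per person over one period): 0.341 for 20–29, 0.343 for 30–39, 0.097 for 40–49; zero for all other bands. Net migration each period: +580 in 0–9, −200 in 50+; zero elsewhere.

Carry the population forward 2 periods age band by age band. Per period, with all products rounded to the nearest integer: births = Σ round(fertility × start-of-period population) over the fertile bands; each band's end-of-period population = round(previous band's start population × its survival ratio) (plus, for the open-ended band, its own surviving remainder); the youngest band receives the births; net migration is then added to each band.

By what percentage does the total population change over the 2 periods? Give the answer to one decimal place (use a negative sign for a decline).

Let group 1 be 0–9 through group 6 = 50+.
Period 1.
Births: 8350 × 0.341 = 2847 ; 7350 × 0.343 = 2521 ; 7000 × 0.097 = 679 ⇒ total 6047
Group 2: 5700 × 0.96 = 5472
Group 3: 3450 × 0.956 = 3298
Group 4: 8350 × 0.949 = 7924
Group 5: 7350 × 0.939 = 6902
Group 6: 7000 × 0.953 + 6950 × 0.391 = 6671 + 2717 = 9388
Net migration: Group 1 + 580 → 6627; Group 6 − 200 → 9188
End of period: [6627, 5472, 3298, 7924, 6902, 9188]
Period 2.
Births: 3298 × 0.341 = 1125 ; 7924 × 0.343 = 2718 ; 6902 × 0.097 = 669 ⇒ total 4512
Group 2: 6627 × 0.96 = 6362
Group 3: 5472 × 0.956 = 5231
Group 4: 3298 × 0.949 = 3130
Group 5: 7924 × 0.939 = 7441
Group 6: 6902 × 0.953 + 9188 × 0.391 = 6578 + 3593 = 10171
Net migration: Group 1 + 580 → 5092; Group 6 − 200 → 9971
End of period: [5092, 6362, 5231, 3130, 7441, 9971]
Total: 38800 → 37227; change = -1573; percentage change = -4.1%

-4.1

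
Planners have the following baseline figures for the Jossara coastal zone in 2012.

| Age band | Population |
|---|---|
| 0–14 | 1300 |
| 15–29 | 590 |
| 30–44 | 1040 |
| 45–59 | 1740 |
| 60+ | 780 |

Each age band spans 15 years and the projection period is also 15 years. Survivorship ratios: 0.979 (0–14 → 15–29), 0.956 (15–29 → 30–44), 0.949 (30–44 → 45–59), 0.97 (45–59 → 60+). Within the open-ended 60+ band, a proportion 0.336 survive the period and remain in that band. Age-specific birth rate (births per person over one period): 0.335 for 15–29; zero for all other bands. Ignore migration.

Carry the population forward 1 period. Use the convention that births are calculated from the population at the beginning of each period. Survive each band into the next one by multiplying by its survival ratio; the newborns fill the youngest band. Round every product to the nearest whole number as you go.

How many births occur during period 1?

(Groups numbered youngest = 1 to oldest = 5.)
Period 1:
Births: 590 * 0.335 = 198
Group 2: 1300 * 0.979 = 1273
Group 3: 590 * 0.956 = 564
Group 4: 1040 * 0.949 = 987
Group 5: 1740 * 0.97 + 780 * 0.336 = 1688 + 262 = 1950
Giving 198 / 1273 / 564 / 987 / 1950.

198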